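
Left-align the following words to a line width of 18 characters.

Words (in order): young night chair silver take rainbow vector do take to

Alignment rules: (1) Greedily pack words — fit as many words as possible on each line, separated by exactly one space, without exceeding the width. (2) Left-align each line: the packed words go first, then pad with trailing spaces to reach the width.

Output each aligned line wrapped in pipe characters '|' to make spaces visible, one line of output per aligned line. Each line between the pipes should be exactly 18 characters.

Line 1: ['young', 'night', 'chair'] (min_width=17, slack=1)
Line 2: ['silver', 'take'] (min_width=11, slack=7)
Line 3: ['rainbow', 'vector', 'do'] (min_width=17, slack=1)
Line 4: ['take', 'to'] (min_width=7, slack=11)

Answer: |young night chair |
|silver take       |
|rainbow vector do |
|take to           |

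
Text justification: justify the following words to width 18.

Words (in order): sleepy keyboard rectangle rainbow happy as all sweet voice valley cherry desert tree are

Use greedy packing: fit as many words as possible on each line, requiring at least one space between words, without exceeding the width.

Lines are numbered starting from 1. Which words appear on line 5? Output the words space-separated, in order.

Line 1: ['sleepy', 'keyboard'] (min_width=15, slack=3)
Line 2: ['rectangle', 'rainbow'] (min_width=17, slack=1)
Line 3: ['happy', 'as', 'all', 'sweet'] (min_width=18, slack=0)
Line 4: ['voice', 'valley'] (min_width=12, slack=6)
Line 5: ['cherry', 'desert', 'tree'] (min_width=18, slack=0)
Line 6: ['are'] (min_width=3, slack=15)

Answer: cherry desert tree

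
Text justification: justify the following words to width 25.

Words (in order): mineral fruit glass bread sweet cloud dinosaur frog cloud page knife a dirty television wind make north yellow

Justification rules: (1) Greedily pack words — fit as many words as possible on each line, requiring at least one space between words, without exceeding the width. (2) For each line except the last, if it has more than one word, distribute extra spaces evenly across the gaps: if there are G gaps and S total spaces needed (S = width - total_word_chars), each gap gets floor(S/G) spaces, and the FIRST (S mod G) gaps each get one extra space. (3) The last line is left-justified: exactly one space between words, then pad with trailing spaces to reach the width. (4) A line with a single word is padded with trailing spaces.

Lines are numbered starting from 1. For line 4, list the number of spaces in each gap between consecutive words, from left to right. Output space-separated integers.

Answer: 4 3

Derivation:
Line 1: ['mineral', 'fruit', 'glass', 'bread'] (min_width=25, slack=0)
Line 2: ['sweet', 'cloud', 'dinosaur', 'frog'] (min_width=25, slack=0)
Line 3: ['cloud', 'page', 'knife', 'a', 'dirty'] (min_width=24, slack=1)
Line 4: ['television', 'wind', 'make'] (min_width=20, slack=5)
Line 5: ['north', 'yellow'] (min_width=12, slack=13)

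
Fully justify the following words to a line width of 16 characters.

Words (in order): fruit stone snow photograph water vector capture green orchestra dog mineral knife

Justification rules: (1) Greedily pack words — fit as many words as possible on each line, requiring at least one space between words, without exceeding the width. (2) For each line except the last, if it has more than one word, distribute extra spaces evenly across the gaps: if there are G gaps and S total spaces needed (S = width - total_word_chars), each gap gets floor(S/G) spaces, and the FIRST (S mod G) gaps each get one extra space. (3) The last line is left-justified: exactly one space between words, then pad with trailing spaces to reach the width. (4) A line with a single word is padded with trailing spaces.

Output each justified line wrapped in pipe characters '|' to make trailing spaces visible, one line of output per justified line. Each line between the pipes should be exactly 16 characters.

Answer: |fruit stone snow|
|photograph water|
|vector   capture|
|green  orchestra|
|dog      mineral|
|knife           |

Derivation:
Line 1: ['fruit', 'stone', 'snow'] (min_width=16, slack=0)
Line 2: ['photograph', 'water'] (min_width=16, slack=0)
Line 3: ['vector', 'capture'] (min_width=14, slack=2)
Line 4: ['green', 'orchestra'] (min_width=15, slack=1)
Line 5: ['dog', 'mineral'] (min_width=11, slack=5)
Line 6: ['knife'] (min_width=5, slack=11)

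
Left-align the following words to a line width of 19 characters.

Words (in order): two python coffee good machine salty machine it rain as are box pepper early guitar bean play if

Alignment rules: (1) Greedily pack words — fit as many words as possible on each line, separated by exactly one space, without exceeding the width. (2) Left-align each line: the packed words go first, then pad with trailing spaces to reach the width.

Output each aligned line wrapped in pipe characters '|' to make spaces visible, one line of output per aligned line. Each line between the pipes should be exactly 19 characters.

Line 1: ['two', 'python', 'coffee'] (min_width=17, slack=2)
Line 2: ['good', 'machine', 'salty'] (min_width=18, slack=1)
Line 3: ['machine', 'it', 'rain', 'as'] (min_width=18, slack=1)
Line 4: ['are', 'box', 'pepper'] (min_width=14, slack=5)
Line 5: ['early', 'guitar', 'bean'] (min_width=17, slack=2)
Line 6: ['play', 'if'] (min_width=7, slack=12)

Answer: |two python coffee  |
|good machine salty |
|machine it rain as |
|are box pepper     |
|early guitar bean  |
|play if            |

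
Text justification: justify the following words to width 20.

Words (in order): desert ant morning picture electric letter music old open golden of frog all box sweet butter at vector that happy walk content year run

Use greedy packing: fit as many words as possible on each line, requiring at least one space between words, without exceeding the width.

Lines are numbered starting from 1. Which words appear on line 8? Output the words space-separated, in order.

Answer: run

Derivation:
Line 1: ['desert', 'ant', 'morning'] (min_width=18, slack=2)
Line 2: ['picture', 'electric'] (min_width=16, slack=4)
Line 3: ['letter', 'music', 'old'] (min_width=16, slack=4)
Line 4: ['open', 'golden', 'of', 'frog'] (min_width=19, slack=1)
Line 5: ['all', 'box', 'sweet', 'butter'] (min_width=20, slack=0)
Line 6: ['at', 'vector', 'that', 'happy'] (min_width=20, slack=0)
Line 7: ['walk', 'content', 'year'] (min_width=17, slack=3)
Line 8: ['run'] (min_width=3, slack=17)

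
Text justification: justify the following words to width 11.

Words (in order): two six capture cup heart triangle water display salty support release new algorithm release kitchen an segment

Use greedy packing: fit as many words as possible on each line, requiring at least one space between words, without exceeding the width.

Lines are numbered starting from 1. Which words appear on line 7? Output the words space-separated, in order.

Line 1: ['two', 'six'] (min_width=7, slack=4)
Line 2: ['capture', 'cup'] (min_width=11, slack=0)
Line 3: ['heart'] (min_width=5, slack=6)
Line 4: ['triangle'] (min_width=8, slack=3)
Line 5: ['water'] (min_width=5, slack=6)
Line 6: ['display'] (min_width=7, slack=4)
Line 7: ['salty'] (min_width=5, slack=6)
Line 8: ['support'] (min_width=7, slack=4)
Line 9: ['release', 'new'] (min_width=11, slack=0)
Line 10: ['algorithm'] (min_width=9, slack=2)
Line 11: ['release'] (min_width=7, slack=4)
Line 12: ['kitchen', 'an'] (min_width=10, slack=1)
Line 13: ['segment'] (min_width=7, slack=4)

Answer: salty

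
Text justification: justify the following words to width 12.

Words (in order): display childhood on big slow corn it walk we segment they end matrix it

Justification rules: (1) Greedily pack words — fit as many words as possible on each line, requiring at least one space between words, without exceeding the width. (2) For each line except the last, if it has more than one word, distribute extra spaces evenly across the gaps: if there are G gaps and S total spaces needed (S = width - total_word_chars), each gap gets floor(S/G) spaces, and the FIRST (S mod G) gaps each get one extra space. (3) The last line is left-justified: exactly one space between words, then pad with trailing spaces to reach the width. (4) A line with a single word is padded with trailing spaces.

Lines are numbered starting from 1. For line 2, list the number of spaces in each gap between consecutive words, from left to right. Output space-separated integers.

Answer: 1

Derivation:
Line 1: ['display'] (min_width=7, slack=5)
Line 2: ['childhood', 'on'] (min_width=12, slack=0)
Line 3: ['big', 'slow'] (min_width=8, slack=4)
Line 4: ['corn', 'it', 'walk'] (min_width=12, slack=0)
Line 5: ['we', 'segment'] (min_width=10, slack=2)
Line 6: ['they', 'end'] (min_width=8, slack=4)
Line 7: ['matrix', 'it'] (min_width=9, slack=3)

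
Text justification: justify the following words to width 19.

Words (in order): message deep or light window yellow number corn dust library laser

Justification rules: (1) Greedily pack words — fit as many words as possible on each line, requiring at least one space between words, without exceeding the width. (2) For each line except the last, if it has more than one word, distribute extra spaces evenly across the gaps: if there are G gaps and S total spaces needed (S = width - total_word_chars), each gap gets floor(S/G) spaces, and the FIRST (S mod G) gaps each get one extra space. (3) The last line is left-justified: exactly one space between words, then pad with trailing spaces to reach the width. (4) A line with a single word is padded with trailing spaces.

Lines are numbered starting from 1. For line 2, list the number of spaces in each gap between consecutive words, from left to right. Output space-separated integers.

Answer: 1 1

Derivation:
Line 1: ['message', 'deep', 'or'] (min_width=15, slack=4)
Line 2: ['light', 'window', 'yellow'] (min_width=19, slack=0)
Line 3: ['number', 'corn', 'dust'] (min_width=16, slack=3)
Line 4: ['library', 'laser'] (min_width=13, slack=6)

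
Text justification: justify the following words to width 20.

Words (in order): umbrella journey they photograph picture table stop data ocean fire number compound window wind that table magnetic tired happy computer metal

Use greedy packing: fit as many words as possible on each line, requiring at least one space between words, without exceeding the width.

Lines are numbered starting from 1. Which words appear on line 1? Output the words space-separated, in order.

Answer: umbrella journey

Derivation:
Line 1: ['umbrella', 'journey'] (min_width=16, slack=4)
Line 2: ['they', 'photograph'] (min_width=15, slack=5)
Line 3: ['picture', 'table', 'stop'] (min_width=18, slack=2)
Line 4: ['data', 'ocean', 'fire'] (min_width=15, slack=5)
Line 5: ['number', 'compound'] (min_width=15, slack=5)
Line 6: ['window', 'wind', 'that'] (min_width=16, slack=4)
Line 7: ['table', 'magnetic', 'tired'] (min_width=20, slack=0)
Line 8: ['happy', 'computer', 'metal'] (min_width=20, slack=0)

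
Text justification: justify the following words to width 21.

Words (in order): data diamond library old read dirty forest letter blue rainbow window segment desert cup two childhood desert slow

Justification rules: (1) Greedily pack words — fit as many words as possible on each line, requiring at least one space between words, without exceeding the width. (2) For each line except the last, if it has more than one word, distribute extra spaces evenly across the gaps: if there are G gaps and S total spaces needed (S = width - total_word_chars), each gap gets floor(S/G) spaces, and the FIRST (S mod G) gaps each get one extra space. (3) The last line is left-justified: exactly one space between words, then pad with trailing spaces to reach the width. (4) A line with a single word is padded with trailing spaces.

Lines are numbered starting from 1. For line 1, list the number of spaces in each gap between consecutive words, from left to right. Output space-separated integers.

Answer: 2 1

Derivation:
Line 1: ['data', 'diamond', 'library'] (min_width=20, slack=1)
Line 2: ['old', 'read', 'dirty', 'forest'] (min_width=21, slack=0)
Line 3: ['letter', 'blue', 'rainbow'] (min_width=19, slack=2)
Line 4: ['window', 'segment', 'desert'] (min_width=21, slack=0)
Line 5: ['cup', 'two', 'childhood'] (min_width=17, slack=4)
Line 6: ['desert', 'slow'] (min_width=11, slack=10)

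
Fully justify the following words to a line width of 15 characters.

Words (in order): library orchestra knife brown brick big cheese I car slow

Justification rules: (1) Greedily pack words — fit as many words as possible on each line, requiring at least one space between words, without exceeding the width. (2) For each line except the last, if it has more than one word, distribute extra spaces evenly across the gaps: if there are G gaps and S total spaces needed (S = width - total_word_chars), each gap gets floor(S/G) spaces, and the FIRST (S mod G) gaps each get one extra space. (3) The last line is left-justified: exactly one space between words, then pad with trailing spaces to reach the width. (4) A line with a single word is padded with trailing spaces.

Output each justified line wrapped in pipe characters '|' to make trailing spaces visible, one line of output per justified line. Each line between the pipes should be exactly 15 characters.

Line 1: ['library'] (min_width=7, slack=8)
Line 2: ['orchestra', 'knife'] (min_width=15, slack=0)
Line 3: ['brown', 'brick', 'big'] (min_width=15, slack=0)
Line 4: ['cheese', 'I', 'car'] (min_width=12, slack=3)
Line 5: ['slow'] (min_width=4, slack=11)

Answer: |library        |
|orchestra knife|
|brown brick big|
|cheese   I  car|
|slow           |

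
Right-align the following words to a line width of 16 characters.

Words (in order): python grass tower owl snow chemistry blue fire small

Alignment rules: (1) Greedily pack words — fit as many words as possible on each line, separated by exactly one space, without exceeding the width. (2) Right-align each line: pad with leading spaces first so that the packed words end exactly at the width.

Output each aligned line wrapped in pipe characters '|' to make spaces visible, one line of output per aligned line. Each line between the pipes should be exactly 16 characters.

Line 1: ['python', 'grass'] (min_width=12, slack=4)
Line 2: ['tower', 'owl', 'snow'] (min_width=14, slack=2)
Line 3: ['chemistry', 'blue'] (min_width=14, slack=2)
Line 4: ['fire', 'small'] (min_width=10, slack=6)

Answer: |    python grass|
|  tower owl snow|
|  chemistry blue|
|      fire small|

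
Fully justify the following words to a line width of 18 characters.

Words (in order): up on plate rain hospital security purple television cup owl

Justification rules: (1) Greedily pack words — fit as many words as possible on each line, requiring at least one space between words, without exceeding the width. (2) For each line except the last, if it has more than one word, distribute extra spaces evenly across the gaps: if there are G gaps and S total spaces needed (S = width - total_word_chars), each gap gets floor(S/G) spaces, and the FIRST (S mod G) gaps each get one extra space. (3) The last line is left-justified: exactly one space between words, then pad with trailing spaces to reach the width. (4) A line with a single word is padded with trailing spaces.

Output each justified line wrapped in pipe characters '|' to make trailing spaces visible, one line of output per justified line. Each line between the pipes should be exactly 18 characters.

Line 1: ['up', 'on', 'plate', 'rain'] (min_width=16, slack=2)
Line 2: ['hospital', 'security'] (min_width=17, slack=1)
Line 3: ['purple', 'television'] (min_width=17, slack=1)
Line 4: ['cup', 'owl'] (min_width=7, slack=11)

Answer: |up  on  plate rain|
|hospital  security|
|purple  television|
|cup owl           |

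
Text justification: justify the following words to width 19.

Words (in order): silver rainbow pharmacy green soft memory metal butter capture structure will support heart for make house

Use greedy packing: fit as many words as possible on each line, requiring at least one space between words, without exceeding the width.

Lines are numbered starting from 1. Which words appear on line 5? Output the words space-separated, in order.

Answer: will support heart

Derivation:
Line 1: ['silver', 'rainbow'] (min_width=14, slack=5)
Line 2: ['pharmacy', 'green', 'soft'] (min_width=19, slack=0)
Line 3: ['memory', 'metal', 'butter'] (min_width=19, slack=0)
Line 4: ['capture', 'structure'] (min_width=17, slack=2)
Line 5: ['will', 'support', 'heart'] (min_width=18, slack=1)
Line 6: ['for', 'make', 'house'] (min_width=14, slack=5)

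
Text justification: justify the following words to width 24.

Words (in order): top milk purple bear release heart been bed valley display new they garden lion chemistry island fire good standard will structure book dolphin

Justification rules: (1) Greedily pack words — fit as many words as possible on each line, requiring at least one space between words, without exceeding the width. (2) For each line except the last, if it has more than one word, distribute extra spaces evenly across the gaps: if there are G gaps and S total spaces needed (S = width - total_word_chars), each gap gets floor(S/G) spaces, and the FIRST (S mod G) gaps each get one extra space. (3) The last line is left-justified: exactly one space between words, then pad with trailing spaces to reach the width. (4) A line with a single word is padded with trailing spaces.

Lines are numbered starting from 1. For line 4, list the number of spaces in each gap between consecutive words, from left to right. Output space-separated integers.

Answer: 3 2

Derivation:
Line 1: ['top', 'milk', 'purple', 'bear'] (min_width=20, slack=4)
Line 2: ['release', 'heart', 'been', 'bed'] (min_width=22, slack=2)
Line 3: ['valley', 'display', 'new', 'they'] (min_width=23, slack=1)
Line 4: ['garden', 'lion', 'chemistry'] (min_width=21, slack=3)
Line 5: ['island', 'fire', 'good'] (min_width=16, slack=8)
Line 6: ['standard', 'will', 'structure'] (min_width=23, slack=1)
Line 7: ['book', 'dolphin'] (min_width=12, slack=12)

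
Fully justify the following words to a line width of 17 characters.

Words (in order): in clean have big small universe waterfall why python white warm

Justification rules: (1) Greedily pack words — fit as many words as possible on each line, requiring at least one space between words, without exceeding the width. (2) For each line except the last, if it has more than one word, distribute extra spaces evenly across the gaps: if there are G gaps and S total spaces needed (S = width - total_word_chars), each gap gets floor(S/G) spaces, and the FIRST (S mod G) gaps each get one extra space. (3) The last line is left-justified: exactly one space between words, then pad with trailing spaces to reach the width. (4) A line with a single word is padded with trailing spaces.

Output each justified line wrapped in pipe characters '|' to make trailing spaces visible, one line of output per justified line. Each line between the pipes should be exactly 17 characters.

Answer: |in clean have big|
|small    universe|
|waterfall     why|
|python white warm|

Derivation:
Line 1: ['in', 'clean', 'have', 'big'] (min_width=17, slack=0)
Line 2: ['small', 'universe'] (min_width=14, slack=3)
Line 3: ['waterfall', 'why'] (min_width=13, slack=4)
Line 4: ['python', 'white', 'warm'] (min_width=17, slack=0)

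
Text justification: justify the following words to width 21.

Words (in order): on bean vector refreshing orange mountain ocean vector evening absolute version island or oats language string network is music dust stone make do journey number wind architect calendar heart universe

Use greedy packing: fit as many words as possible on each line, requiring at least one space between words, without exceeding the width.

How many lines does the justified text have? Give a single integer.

Answer: 11

Derivation:
Line 1: ['on', 'bean', 'vector'] (min_width=14, slack=7)
Line 2: ['refreshing', 'orange'] (min_width=17, slack=4)
Line 3: ['mountain', 'ocean', 'vector'] (min_width=21, slack=0)
Line 4: ['evening', 'absolute'] (min_width=16, slack=5)
Line 5: ['version', 'island', 'or'] (min_width=17, slack=4)
Line 6: ['oats', 'language', 'string'] (min_width=20, slack=1)
Line 7: ['network', 'is', 'music', 'dust'] (min_width=21, slack=0)
Line 8: ['stone', 'make', 'do', 'journey'] (min_width=21, slack=0)
Line 9: ['number', 'wind', 'architect'] (min_width=21, slack=0)
Line 10: ['calendar', 'heart'] (min_width=14, slack=7)
Line 11: ['universe'] (min_width=8, slack=13)
Total lines: 11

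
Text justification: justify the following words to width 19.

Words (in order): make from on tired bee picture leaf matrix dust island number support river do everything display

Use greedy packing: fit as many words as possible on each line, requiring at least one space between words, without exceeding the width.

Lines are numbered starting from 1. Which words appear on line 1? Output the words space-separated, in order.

Answer: make from on tired

Derivation:
Line 1: ['make', 'from', 'on', 'tired'] (min_width=18, slack=1)
Line 2: ['bee', 'picture', 'leaf'] (min_width=16, slack=3)
Line 3: ['matrix', 'dust', 'island'] (min_width=18, slack=1)
Line 4: ['number', 'support'] (min_width=14, slack=5)
Line 5: ['river', 'do', 'everything'] (min_width=19, slack=0)
Line 6: ['display'] (min_width=7, slack=12)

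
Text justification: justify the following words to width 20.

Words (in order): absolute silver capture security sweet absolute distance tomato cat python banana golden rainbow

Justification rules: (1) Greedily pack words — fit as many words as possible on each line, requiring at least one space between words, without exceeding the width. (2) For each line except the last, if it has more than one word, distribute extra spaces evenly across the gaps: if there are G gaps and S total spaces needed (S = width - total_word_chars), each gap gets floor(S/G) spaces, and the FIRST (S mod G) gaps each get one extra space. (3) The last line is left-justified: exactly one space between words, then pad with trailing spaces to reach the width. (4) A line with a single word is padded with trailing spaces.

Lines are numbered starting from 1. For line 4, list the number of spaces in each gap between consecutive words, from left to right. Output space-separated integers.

Line 1: ['absolute', 'silver'] (min_width=15, slack=5)
Line 2: ['capture', 'security'] (min_width=16, slack=4)
Line 3: ['sweet', 'absolute'] (min_width=14, slack=6)
Line 4: ['distance', 'tomato', 'cat'] (min_width=19, slack=1)
Line 5: ['python', 'banana', 'golden'] (min_width=20, slack=0)
Line 6: ['rainbow'] (min_width=7, slack=13)

Answer: 2 1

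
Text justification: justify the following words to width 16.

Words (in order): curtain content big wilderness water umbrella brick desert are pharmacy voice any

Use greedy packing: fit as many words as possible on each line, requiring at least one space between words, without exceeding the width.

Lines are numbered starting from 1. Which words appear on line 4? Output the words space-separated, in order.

Line 1: ['curtain', 'content'] (min_width=15, slack=1)
Line 2: ['big', 'wilderness'] (min_width=14, slack=2)
Line 3: ['water', 'umbrella'] (min_width=14, slack=2)
Line 4: ['brick', 'desert', 'are'] (min_width=16, slack=0)
Line 5: ['pharmacy', 'voice'] (min_width=14, slack=2)
Line 6: ['any'] (min_width=3, slack=13)

Answer: brick desert are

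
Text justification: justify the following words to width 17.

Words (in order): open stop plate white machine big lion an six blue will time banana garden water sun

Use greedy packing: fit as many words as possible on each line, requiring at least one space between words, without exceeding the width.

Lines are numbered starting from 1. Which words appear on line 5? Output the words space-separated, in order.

Line 1: ['open', 'stop', 'plate'] (min_width=15, slack=2)
Line 2: ['white', 'machine', 'big'] (min_width=17, slack=0)
Line 3: ['lion', 'an', 'six', 'blue'] (min_width=16, slack=1)
Line 4: ['will', 'time', 'banana'] (min_width=16, slack=1)
Line 5: ['garden', 'water', 'sun'] (min_width=16, slack=1)

Answer: garden water sun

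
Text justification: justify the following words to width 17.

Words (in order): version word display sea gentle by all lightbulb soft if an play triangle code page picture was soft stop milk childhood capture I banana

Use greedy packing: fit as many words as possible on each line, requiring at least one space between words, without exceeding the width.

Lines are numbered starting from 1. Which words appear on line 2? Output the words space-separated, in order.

Line 1: ['version', 'word'] (min_width=12, slack=5)
Line 2: ['display', 'sea'] (min_width=11, slack=6)
Line 3: ['gentle', 'by', 'all'] (min_width=13, slack=4)
Line 4: ['lightbulb', 'soft', 'if'] (min_width=17, slack=0)
Line 5: ['an', 'play', 'triangle'] (min_width=16, slack=1)
Line 6: ['code', 'page', 'picture'] (min_width=17, slack=0)
Line 7: ['was', 'soft', 'stop'] (min_width=13, slack=4)
Line 8: ['milk', 'childhood'] (min_width=14, slack=3)
Line 9: ['capture', 'I', 'banana'] (min_width=16, slack=1)

Answer: display sea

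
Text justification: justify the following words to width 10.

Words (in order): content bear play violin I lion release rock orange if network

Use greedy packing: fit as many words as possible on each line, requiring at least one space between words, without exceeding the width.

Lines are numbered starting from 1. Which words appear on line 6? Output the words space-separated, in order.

Answer: rock

Derivation:
Line 1: ['content'] (min_width=7, slack=3)
Line 2: ['bear', 'play'] (min_width=9, slack=1)
Line 3: ['violin', 'I'] (min_width=8, slack=2)
Line 4: ['lion'] (min_width=4, slack=6)
Line 5: ['release'] (min_width=7, slack=3)
Line 6: ['rock'] (min_width=4, slack=6)
Line 7: ['orange', 'if'] (min_width=9, slack=1)
Line 8: ['network'] (min_width=7, slack=3)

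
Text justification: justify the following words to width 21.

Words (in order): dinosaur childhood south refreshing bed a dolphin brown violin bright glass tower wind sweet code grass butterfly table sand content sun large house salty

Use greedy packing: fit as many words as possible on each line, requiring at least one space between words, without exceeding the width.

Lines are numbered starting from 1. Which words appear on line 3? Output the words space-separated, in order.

Answer: a dolphin brown

Derivation:
Line 1: ['dinosaur', 'childhood'] (min_width=18, slack=3)
Line 2: ['south', 'refreshing', 'bed'] (min_width=20, slack=1)
Line 3: ['a', 'dolphin', 'brown'] (min_width=15, slack=6)
Line 4: ['violin', 'bright', 'glass'] (min_width=19, slack=2)
Line 5: ['tower', 'wind', 'sweet', 'code'] (min_width=21, slack=0)
Line 6: ['grass', 'butterfly', 'table'] (min_width=21, slack=0)
Line 7: ['sand', 'content', 'sun'] (min_width=16, slack=5)
Line 8: ['large', 'house', 'salty'] (min_width=17, slack=4)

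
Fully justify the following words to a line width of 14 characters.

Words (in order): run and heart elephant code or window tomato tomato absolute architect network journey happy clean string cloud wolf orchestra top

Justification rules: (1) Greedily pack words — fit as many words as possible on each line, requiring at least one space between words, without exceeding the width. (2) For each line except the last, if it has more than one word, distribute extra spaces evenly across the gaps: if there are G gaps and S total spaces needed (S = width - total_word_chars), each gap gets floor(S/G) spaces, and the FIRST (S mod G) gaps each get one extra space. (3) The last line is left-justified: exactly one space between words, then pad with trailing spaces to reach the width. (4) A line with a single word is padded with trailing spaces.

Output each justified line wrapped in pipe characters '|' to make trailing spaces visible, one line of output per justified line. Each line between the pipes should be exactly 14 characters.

Answer: |run  and heart|
|elephant  code|
|or      window|
|tomato  tomato|
|absolute      |
|architect     |
|network       |
|journey  happy|
|clean   string|
|cloud     wolf|
|orchestra top |

Derivation:
Line 1: ['run', 'and', 'heart'] (min_width=13, slack=1)
Line 2: ['elephant', 'code'] (min_width=13, slack=1)
Line 3: ['or', 'window'] (min_width=9, slack=5)
Line 4: ['tomato', 'tomato'] (min_width=13, slack=1)
Line 5: ['absolute'] (min_width=8, slack=6)
Line 6: ['architect'] (min_width=9, slack=5)
Line 7: ['network'] (min_width=7, slack=7)
Line 8: ['journey', 'happy'] (min_width=13, slack=1)
Line 9: ['clean', 'string'] (min_width=12, slack=2)
Line 10: ['cloud', 'wolf'] (min_width=10, slack=4)
Line 11: ['orchestra', 'top'] (min_width=13, slack=1)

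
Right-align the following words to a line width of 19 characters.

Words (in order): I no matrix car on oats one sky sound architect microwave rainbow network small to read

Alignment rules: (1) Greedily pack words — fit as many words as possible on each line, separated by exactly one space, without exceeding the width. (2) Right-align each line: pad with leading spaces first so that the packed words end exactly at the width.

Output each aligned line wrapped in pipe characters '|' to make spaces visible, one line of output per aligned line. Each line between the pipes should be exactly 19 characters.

Line 1: ['I', 'no', 'matrix', 'car', 'on'] (min_width=18, slack=1)
Line 2: ['oats', 'one', 'sky', 'sound'] (min_width=18, slack=1)
Line 3: ['architect', 'microwave'] (min_width=19, slack=0)
Line 4: ['rainbow', 'network'] (min_width=15, slack=4)
Line 5: ['small', 'to', 'read'] (min_width=13, slack=6)

Answer: | I no matrix car on|
| oats one sky sound|
|architect microwave|
|    rainbow network|
|      small to read|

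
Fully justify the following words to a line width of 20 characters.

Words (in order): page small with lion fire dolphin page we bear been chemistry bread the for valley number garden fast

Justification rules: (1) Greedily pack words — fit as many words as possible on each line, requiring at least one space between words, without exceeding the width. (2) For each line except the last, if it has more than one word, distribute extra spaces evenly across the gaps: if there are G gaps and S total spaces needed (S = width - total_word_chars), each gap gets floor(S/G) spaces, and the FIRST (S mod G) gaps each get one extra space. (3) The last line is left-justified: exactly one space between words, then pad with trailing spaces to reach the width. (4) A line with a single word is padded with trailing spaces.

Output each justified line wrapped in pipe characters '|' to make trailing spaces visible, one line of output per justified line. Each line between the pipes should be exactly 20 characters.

Answer: |page small with lion|
|fire dolphin page we|
|bear  been chemistry|
|bread the for valley|
|number garden fast  |

Derivation:
Line 1: ['page', 'small', 'with', 'lion'] (min_width=20, slack=0)
Line 2: ['fire', 'dolphin', 'page', 'we'] (min_width=20, slack=0)
Line 3: ['bear', 'been', 'chemistry'] (min_width=19, slack=1)
Line 4: ['bread', 'the', 'for', 'valley'] (min_width=20, slack=0)
Line 5: ['number', 'garden', 'fast'] (min_width=18, slack=2)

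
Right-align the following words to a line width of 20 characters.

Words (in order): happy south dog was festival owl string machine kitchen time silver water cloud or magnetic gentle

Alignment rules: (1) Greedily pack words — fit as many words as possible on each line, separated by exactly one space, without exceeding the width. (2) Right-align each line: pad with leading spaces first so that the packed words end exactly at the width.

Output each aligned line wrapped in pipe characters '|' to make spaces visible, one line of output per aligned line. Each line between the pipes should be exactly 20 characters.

Line 1: ['happy', 'south', 'dog', 'was'] (min_width=19, slack=1)
Line 2: ['festival', 'owl', 'string'] (min_width=19, slack=1)
Line 3: ['machine', 'kitchen', 'time'] (min_width=20, slack=0)
Line 4: ['silver', 'water', 'cloud'] (min_width=18, slack=2)
Line 5: ['or', 'magnetic', 'gentle'] (min_width=18, slack=2)

Answer: | happy south dog was|
| festival owl string|
|machine kitchen time|
|  silver water cloud|
|  or magnetic gentle|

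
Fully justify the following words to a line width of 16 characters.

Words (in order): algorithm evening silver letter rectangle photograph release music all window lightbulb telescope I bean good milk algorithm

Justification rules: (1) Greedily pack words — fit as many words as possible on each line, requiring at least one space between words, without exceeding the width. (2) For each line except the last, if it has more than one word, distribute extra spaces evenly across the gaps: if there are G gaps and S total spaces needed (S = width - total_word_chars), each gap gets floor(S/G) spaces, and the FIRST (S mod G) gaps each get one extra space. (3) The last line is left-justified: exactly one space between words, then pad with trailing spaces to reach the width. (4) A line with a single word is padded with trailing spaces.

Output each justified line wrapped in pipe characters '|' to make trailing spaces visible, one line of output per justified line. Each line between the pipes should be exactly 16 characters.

Answer: |algorithm       |
|evening   silver|
|letter rectangle|
|photograph      |
|release    music|
|all       window|
|lightbulb       |
|telescope I bean|
|good        milk|
|algorithm       |

Derivation:
Line 1: ['algorithm'] (min_width=9, slack=7)
Line 2: ['evening', 'silver'] (min_width=14, slack=2)
Line 3: ['letter', 'rectangle'] (min_width=16, slack=0)
Line 4: ['photograph'] (min_width=10, slack=6)
Line 5: ['release', 'music'] (min_width=13, slack=3)
Line 6: ['all', 'window'] (min_width=10, slack=6)
Line 7: ['lightbulb'] (min_width=9, slack=7)
Line 8: ['telescope', 'I', 'bean'] (min_width=16, slack=0)
Line 9: ['good', 'milk'] (min_width=9, slack=7)
Line 10: ['algorithm'] (min_width=9, slack=7)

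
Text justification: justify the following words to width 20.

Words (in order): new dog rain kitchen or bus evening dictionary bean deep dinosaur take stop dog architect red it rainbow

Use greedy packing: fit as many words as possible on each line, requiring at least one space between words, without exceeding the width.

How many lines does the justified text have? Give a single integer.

Line 1: ['new', 'dog', 'rain', 'kitchen'] (min_width=20, slack=0)
Line 2: ['or', 'bus', 'evening'] (min_width=14, slack=6)
Line 3: ['dictionary', 'bean', 'deep'] (min_width=20, slack=0)
Line 4: ['dinosaur', 'take', 'stop'] (min_width=18, slack=2)
Line 5: ['dog', 'architect', 'red', 'it'] (min_width=20, slack=0)
Line 6: ['rainbow'] (min_width=7, slack=13)
Total lines: 6

Answer: 6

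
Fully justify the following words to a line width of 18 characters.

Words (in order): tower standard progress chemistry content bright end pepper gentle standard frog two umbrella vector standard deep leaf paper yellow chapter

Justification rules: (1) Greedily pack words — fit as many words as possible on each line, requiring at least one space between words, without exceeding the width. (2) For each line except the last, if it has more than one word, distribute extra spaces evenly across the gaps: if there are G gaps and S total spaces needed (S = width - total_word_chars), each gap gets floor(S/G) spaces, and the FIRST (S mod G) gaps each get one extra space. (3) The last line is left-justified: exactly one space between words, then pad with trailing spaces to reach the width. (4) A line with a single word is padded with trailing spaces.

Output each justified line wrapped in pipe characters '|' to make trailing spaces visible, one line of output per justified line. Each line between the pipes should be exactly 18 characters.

Line 1: ['tower', 'standard'] (min_width=14, slack=4)
Line 2: ['progress', 'chemistry'] (min_width=18, slack=0)
Line 3: ['content', 'bright', 'end'] (min_width=18, slack=0)
Line 4: ['pepper', 'gentle'] (min_width=13, slack=5)
Line 5: ['standard', 'frog', 'two'] (min_width=17, slack=1)
Line 6: ['umbrella', 'vector'] (min_width=15, slack=3)
Line 7: ['standard', 'deep', 'leaf'] (min_width=18, slack=0)
Line 8: ['paper', 'yellow'] (min_width=12, slack=6)
Line 9: ['chapter'] (min_width=7, slack=11)

Answer: |tower     standard|
|progress chemistry|
|content bright end|
|pepper      gentle|
|standard  frog two|
|umbrella    vector|
|standard deep leaf|
|paper       yellow|
|chapter           |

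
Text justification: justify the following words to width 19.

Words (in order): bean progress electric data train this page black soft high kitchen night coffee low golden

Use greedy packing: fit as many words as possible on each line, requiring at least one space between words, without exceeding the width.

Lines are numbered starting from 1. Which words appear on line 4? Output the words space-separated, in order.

Line 1: ['bean', 'progress'] (min_width=13, slack=6)
Line 2: ['electric', 'data', 'train'] (min_width=19, slack=0)
Line 3: ['this', 'page', 'black'] (min_width=15, slack=4)
Line 4: ['soft', 'high', 'kitchen'] (min_width=17, slack=2)
Line 5: ['night', 'coffee', 'low'] (min_width=16, slack=3)
Line 6: ['golden'] (min_width=6, slack=13)

Answer: soft high kitchen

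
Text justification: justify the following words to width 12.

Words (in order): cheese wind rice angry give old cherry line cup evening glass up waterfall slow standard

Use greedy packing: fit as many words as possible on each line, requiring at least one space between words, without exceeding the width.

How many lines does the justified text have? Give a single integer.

Answer: 9

Derivation:
Line 1: ['cheese', 'wind'] (min_width=11, slack=1)
Line 2: ['rice', 'angry'] (min_width=10, slack=2)
Line 3: ['give', 'old'] (min_width=8, slack=4)
Line 4: ['cherry', 'line'] (min_width=11, slack=1)
Line 5: ['cup', 'evening'] (min_width=11, slack=1)
Line 6: ['glass', 'up'] (min_width=8, slack=4)
Line 7: ['waterfall'] (min_width=9, slack=3)
Line 8: ['slow'] (min_width=4, slack=8)
Line 9: ['standard'] (min_width=8, slack=4)
Total lines: 9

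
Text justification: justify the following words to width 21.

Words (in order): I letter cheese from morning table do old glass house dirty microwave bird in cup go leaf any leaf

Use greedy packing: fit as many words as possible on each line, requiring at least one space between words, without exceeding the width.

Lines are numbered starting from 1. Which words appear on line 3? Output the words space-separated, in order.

Answer: glass house dirty

Derivation:
Line 1: ['I', 'letter', 'cheese', 'from'] (min_width=20, slack=1)
Line 2: ['morning', 'table', 'do', 'old'] (min_width=20, slack=1)
Line 3: ['glass', 'house', 'dirty'] (min_width=17, slack=4)
Line 4: ['microwave', 'bird', 'in', 'cup'] (min_width=21, slack=0)
Line 5: ['go', 'leaf', 'any', 'leaf'] (min_width=16, slack=5)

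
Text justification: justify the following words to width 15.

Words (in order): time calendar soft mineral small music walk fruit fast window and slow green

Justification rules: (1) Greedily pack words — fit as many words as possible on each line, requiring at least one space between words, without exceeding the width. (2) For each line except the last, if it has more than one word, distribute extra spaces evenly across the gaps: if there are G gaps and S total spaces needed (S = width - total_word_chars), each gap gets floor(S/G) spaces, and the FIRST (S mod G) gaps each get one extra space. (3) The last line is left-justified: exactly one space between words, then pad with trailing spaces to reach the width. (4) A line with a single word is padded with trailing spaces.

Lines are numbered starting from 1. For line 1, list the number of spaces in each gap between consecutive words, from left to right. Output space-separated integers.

Answer: 3

Derivation:
Line 1: ['time', 'calendar'] (min_width=13, slack=2)
Line 2: ['soft', 'mineral'] (min_width=12, slack=3)
Line 3: ['small', 'music'] (min_width=11, slack=4)
Line 4: ['walk', 'fruit', 'fast'] (min_width=15, slack=0)
Line 5: ['window', 'and', 'slow'] (min_width=15, slack=0)
Line 6: ['green'] (min_width=5, slack=10)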